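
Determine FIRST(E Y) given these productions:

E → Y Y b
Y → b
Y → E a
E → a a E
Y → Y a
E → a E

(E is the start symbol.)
{ 'a', 'b' }

FIRST sets of the non-terminals involved (from the grammar, by fixed-point iteration):
  FIRST(E) = { 'a', 'b' }

To compute FIRST(E Y), process the symbols left to right:
Symbol E is a non-terminal. Add FIRST(E) \ {ε} = { 'a', 'b' }
E is not nullable (ε ∉ FIRST(E)), so stop here.
FIRST(E Y) = { 'a', 'b' }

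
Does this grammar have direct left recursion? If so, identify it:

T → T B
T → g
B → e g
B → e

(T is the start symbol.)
Direct left recursion occurs when N → N α for some non-terminal N (the right-hand side begins with the left-hand side itself).

T → T B: LEFT RECURSIVE (starts with T)
T → g: starts with g
B → e g: starts with e
B → e: starts with e

The grammar has direct left recursion on: T.

Answer: Yes, T is left-recursive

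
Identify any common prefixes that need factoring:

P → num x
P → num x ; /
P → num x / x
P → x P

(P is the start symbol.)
Yes, P has productions with common prefix 'num x'

Left-factoring is needed when two productions for the same non-terminal
share a common prefix on the right-hand side.

Productions for P:
  P → num x
  P → num x ; /
  P → num x / x
  P → x P

Found common prefix 'num x' in productions for P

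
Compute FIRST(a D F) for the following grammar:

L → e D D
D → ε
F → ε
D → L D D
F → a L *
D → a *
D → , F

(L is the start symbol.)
{ 'a' }

To compute FIRST(a D F), process the symbols left to right:
Symbol a is a terminal. Add 'a' and stop.
FIRST(a D F) = { 'a' }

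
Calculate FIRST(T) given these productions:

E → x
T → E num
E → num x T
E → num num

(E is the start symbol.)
{ 'num', 'x' }

FIRST sets of the other non-terminals involved (by the same procedure, iterated to a fixed point):
  FIRST(E) = { 'num', 'x' }

From T → E num:
  - E is a non-terminal: add FIRST(E) \ {ε} = { 'num', 'x' }
    E is not nullable, so stop

Collecting: FIRST(T) = { 'num', 'x' }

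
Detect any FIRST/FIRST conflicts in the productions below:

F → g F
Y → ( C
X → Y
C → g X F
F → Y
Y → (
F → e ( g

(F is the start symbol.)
A FIRST/FIRST conflict occurs when two productions N → α and N → β for the same non-terminal have FIRST(α) ∩ FIRST(β) ≠ ∅ (with ε ∈ FIRST of a nullable right-hand side, so two nullable alternatives also conflict).

FIRST sets of the non-terminals at (or reachable through a nullable prefix from) the front of some alternative:
  FIRST(Y) = { '(' }

Productions for F:
  F → g F: FIRST = { 'g' }
  F → Y: FIRST = { '(' }
  F → e ( g: FIRST = { 'e' }
Productions for Y:
  Y → ( C: FIRST = { '(' }
  Y → (: FIRST = { '(' }
X, C have only one production, so no FIRST/FIRST conflict is possible there.

Conflict for Y: Y → ( C and Y → (
  Overlap: { '(' }

Answer: Yes. Y → '(' C / Y → '(' on { '(' }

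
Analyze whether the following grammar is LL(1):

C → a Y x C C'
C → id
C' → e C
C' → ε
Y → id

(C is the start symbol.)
No. Predict set conflict for C': { 'e' }

A grammar is LL(1) if for each non-terminal N with multiple productions, the predict sets of those productions are pairwise disjoint, where PREDICT(N → α) = (FIRST(α) \ {ε}) ∪ (FOLLOW(N) if α ⇒* ε).

Relevant sets:
  FOLLOW(C') = { $, 'e' }

For C:
  PREDICT(C → a Y x C C') = { 'a' }
  PREDICT(C → id) = { 'id' }
For C':
  PREDICT(C' → e C) = { 'e' }
  PREDICT(C' → ε) = { $, 'e' }
Y has a single production, so nothing to check there.

Conflict found: Predict set conflict for C': { 'e' }
The grammar is NOT LL(1).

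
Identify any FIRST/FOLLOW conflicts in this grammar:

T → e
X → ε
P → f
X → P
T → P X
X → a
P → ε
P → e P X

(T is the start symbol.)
Nullable non-terminals: P, T, X.
FIRST sets used below: FIRST(P) = { 'e', 'f', ε }, FIRST(X) = { 'a', 'e', 'f', ε }

P: nullable alternative(s) P → ε; FOLLOW(P) = { $, 'a', 'e', 'f' }
  P → f: FIRST \ {ε} = { 'f' } — overlaps FOLLOW(P) on { 'f' }: CONFLICT
  P → ε: FIRST \ {ε} = { } — this is the only nullable alternative, skip
  P → e P X: FIRST \ {ε} = { 'e' } — overlaps FOLLOW(P) on { 'e' }: CONFLICT

T: nullable alternative(s) T → P X; FOLLOW(T) = { $ }
  T → e: FIRST \ {ε} = { 'e' } — disjoint from FOLLOW(T)
  T → P X: FIRST \ {ε} = { 'a', 'e', 'f' } — this is the only nullable alternative, skip

X: nullable alternative(s) X → ε, X → P; FOLLOW(X) = { $, 'a', 'e', 'f' }
  X → ε: FIRST \ {ε} = { } — disjoint from FOLLOW(X)
  X → P: FIRST \ {ε} = { 'e', 'f' } — overlaps FOLLOW(X) on { 'e', 'f' }: CONFLICT
  X → a: FIRST \ {ε} = { 'a' } — overlaps FOLLOW(X) on { 'a' }: CONFLICT

So the grammar has 4 FIRST/FOLLOW conflicts (marked CONFLICT above).

Answer: Yes. X → P with FOLLOW(X) on { 'e', 'f' }; X → a with FOLLOW(X) on { 'a' }; P → f with FOLLOW(P) on { 'f' }; P → e P X with FOLLOW(P) on { 'e' }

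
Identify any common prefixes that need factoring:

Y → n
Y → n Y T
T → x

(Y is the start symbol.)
Left-factoring is needed when two productions for the same non-terminal
share a common prefix on the right-hand side.

Productions for Y:
  Y → n
  Y → n Y T

Found common prefix 'n' in productions for Y

Answer: Yes, Y has productions with common prefix 'n'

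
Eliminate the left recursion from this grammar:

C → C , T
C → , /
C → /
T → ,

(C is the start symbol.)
C → , / C'
C → / C'
C' → , T C'
C' → ε
T → ,

C is directly left-recursive. The standard transformation for
  A → A α₁ | ... | A α_m | β₁ | ... | β_n
is
  A  → β₁ A' | ... | β_n A'
  A' → α₁ A' | ... | α_m A' | ε

C → , / becomes C → , / C'
C → / becomes C → / C'
C → C , T becomes C' → , T C'
Add C' → ε

Productions for other non-terminals are unchanged:
  T → ,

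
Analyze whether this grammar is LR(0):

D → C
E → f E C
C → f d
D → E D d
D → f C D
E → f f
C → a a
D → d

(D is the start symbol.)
Augment with D' → D and build the canonical LR(0) collection (I0 = CLOSURE({[D' → . D]}), then GOTO on every symbol after a dot until no new states appear). It has 18 states:
  I0: { [C → . a a], [C → . f d], [D → . C], [D → . E D d], [D → . d], [D → . f C D], [D' → . D], [E → . f E C], [E → . f f] }  — shift
  I1: { [D → C .] }  — reduce
  I2: { [D' → D .] }  — accept
  I3: { [C → . a a], [C → . f d], [D → . C], [D → . E D d], [D → . d], [D → . f C D], [D → E . D d], [E → . f E C], [E → . f f] }  — shift
  I4: { [C → a . a] }  — shift
  I5: { [D → d .] }  — reduce
  I6: { [C → . a a], [C → . f d], [C → f . d], [D → f . C D], [E → . f E C], [E → . f f], [E → f . E C], [E → f . f] }  — shift
  I7: { [C → . a a], [C → . f d], [D → . C], [D → . E D d], [D → . d], [D → . f C D], [D → f C . D], [E → . f E C], [E → . f f] }  — shift
  I8: { [C → . a a], [C → . f d], [E → f E . C] }  — shift
  I9: { [C → f d .] }  — reduce
  I10: { [C → f . d], [E → . f E C], [E → . f f], [E → f . E C], [E → f . f], [E → f f .] }  — shift, reduce
  I11: { [E → . f E C], [E → . f f], [E → f . E C], [E → f . f], [E → f f .] }  — shift, reduce
  I12: { [E → f E C .] }  — reduce
  I13: { [C → f . d] }  — shift
  I14: { [D → f C D .] }  — reduce
  I15: { [C → a a .] }  — reduce
  I16: { [D → E D . d] }  — shift
  I17: { [D → E D d .] }  — reduce

Conflict in state I10:
  Shift-reduce conflict between [E → f f .] and [C → f . d]
So the grammar is NOT LR(0).

Answer: No. Shift-reduce conflict between [E → f f .] and [C → f . d]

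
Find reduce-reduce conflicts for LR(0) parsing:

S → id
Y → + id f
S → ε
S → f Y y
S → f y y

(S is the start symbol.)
A reduce-reduce conflict occurs when an LR(0) state has two complete items [A → α .] and [B → β .] — both call for a reduction, and with no lookahead the parser cannot choose between them.

Augment with S' → S and build the canonical LR(0) collection (I0 = CLOSURE({[S' → . S]}), then GOTO on every symbol after a dot until no new states appear). It has 11 states:
  I0: { [S → . f Y y], [S → . f y y], [S → . id], [S → .], [S' → . S] }  — shift, reduce
  I1: { [S' → S .] }  — accept
  I2: { [S → f . Y y], [S → f . y y], [Y → . + id f] }  — shift
  I3: { [S → id .] }  — reduce
  I4: { [Y → + . id f] }  — shift
  I5: { [S → f Y . y] }  — shift
  I6: { [S → f y . y] }  — shift
  I7: { [S → f y y .] }  — reduce
  I8: { [S → f Y y .] }  — reduce
  I9: { [Y → + id . f] }  — shift
  I10: { [Y → + id f .] }  — reduce

No state contains more than one complete item.

Answer: No reduce-reduce conflicts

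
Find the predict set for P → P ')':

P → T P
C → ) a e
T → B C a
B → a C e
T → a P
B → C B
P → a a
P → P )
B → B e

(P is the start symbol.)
{ ')', 'a' }

PREDICT(P → P ')') = (FIRST(RHS) \ {ε}) ∪ (FOLLOW(P) if ε ∈ FIRST(RHS), i.e. RHS ⇒* ε)
FIRST(P) = { ')', 'a' }
FIRST(P ')') = { ')', 'a' }
ε ∉ FIRST(P ')'), so FOLLOW(P) is not added.
PREDICT(P → P ')') = { ')', 'a' }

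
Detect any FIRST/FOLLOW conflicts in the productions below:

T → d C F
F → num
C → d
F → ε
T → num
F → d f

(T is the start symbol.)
No FIRST/FOLLOW conflicts.

A FIRST/FOLLOW conflict occurs when a non-terminal N has a nullable alternative N → β (β ⇒* ε) and another alternative N → α with FIRST(α) ∩ FOLLOW(N) ≠ ∅: on such a lookahead the parser cannot decide between expanding α and letting N vanish via β.

Nullable non-terminals: F.

F: nullable alternative(s) F → ε; FOLLOW(F) = { $ }
  F → num: FIRST \ {ε} = { 'num' } — disjoint from FOLLOW(F)
  F → ε: FIRST \ {ε} = { } — this is the only nullable alternative, skip
  F → d f: FIRST \ {ε} = { 'd' } — disjoint from FOLLOW(F)

C, T have no nullable alternative, so no FIRST/FOLLOW check is needed there.

No FIRST/FOLLOW conflicts found.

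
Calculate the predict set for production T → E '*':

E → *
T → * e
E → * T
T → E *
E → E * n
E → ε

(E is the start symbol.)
{ '*' }

PREDICT(T → E '*') = (FIRST(RHS) \ {ε}) ∪ (FOLLOW(T) if ε ∈ FIRST(RHS), i.e. RHS ⇒* ε)
FIRST(E) = { '*', ε }
FIRST(E '*') = { '*' }
ε ∉ FIRST(E '*'), so FOLLOW(T) is not added.
PREDICT(T → E '*') = { '*' }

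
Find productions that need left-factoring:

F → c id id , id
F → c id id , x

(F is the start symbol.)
Left-factoring is needed when two productions for the same non-terminal
share a common prefix on the right-hand side.

Productions for F:
  F → c id id , id
  F → c id id , x

Found common prefix 'c id id ,' in productions for F

Answer: Yes, F has productions with common prefix 'c id id ,'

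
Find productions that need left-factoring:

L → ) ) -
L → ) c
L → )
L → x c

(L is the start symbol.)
Yes, L has productions with common prefix ')'

Left-factoring is needed when two productions for the same non-terminal
share a common prefix on the right-hand side.

Productions for L:
  L → ) ) -
  L → ) c
  L → )
  L → x c

Found common prefix ')' in productions for L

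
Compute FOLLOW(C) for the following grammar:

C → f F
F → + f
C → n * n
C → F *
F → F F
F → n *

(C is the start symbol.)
{ $ }

To compute FOLLOW(C), find every occurrence of C on a right-hand side N → α C β: add FIRST(β) \ {ε}, and if β is empty or nullable also add FOLLOW(N). Iterate to a fixed point.

C is the start symbol, so $ ∈ FOLLOW(C).
C does not occur on any right-hand side.

Taking the union: FOLLOW(C) = { $ }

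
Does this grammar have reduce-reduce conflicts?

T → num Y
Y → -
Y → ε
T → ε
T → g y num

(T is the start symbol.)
No reduce-reduce conflicts

A reduce-reduce conflict occurs when an LR(0) state has two complete items [A → α .] and [B → β .] — both call for a reduction, and with no lookahead the parser cannot choose between them.

Augment with T' → T and build the canonical LR(0) collection (I0 = CLOSURE({[T' → . T]}), then GOTO on every symbol after a dot until no new states appear). It has 8 states:
  I0: { [T → . g y num], [T → . num Y], [T → .], [T' → . T] }  — shift, reduce
  I1: { [T' → T .] }  — accept
  I2: { [T → g . y num] }  — shift
  I3: { [T → num . Y], [Y → . -], [Y → .] }  — shift, reduce
  I4: { [Y → - .] }  — reduce
  I5: { [T → num Y .] }  — reduce
  I6: { [T → g y . num] }  — shift
  I7: { [T → g y num .] }  — reduce

No state contains more than one complete item.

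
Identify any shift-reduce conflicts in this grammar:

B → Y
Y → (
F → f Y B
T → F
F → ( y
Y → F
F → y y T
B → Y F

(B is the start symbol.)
Yes — I1: [Y → ( .] vs [F → ( . y]; I4: [B → Y .] vs [F → . ( y]

Augment with B' → B and build the canonical LR(0) collection (I0 = CLOSURE({[B' → . B]}), then GOTO on every symbol after a dot until no new states appear). It has 15 states:
  I0: { [B → . Y F], [B → . Y], [B' → . B], [F → . ( y], [F → . f Y B], [F → . y y T], [Y → . (], [Y → . F] }  — shift
  I1: { [F → ( . y], [Y → ( .] }  — shift, reduce
  I2: { [B' → B .] }  — accept
  I3: { [Y → F .] }  — reduce
  I4: { [B → Y . F], [B → Y .], [F → . ( y], [F → . f Y B], [F → . y y T] }  — shift, reduce
  I5: { [F → . ( y], [F → . f Y B], [F → . y y T], [F → f . Y B], [Y → . (], [Y → . F] }  — shift
  I6: { [F → y . y T] }  — shift
  I7: { [F → . ( y], [F → . f Y B], [F → . y y T], [F → y y . T], [T → . F] }  — shift
  I8: { [F → ( . y] }  — shift
  I9: { [T → F .] }  — reduce
  I10: { [F → y y T .] }  — reduce
  I11: { [F → ( y .] }  — reduce
  I12: { [B → . Y F], [B → . Y], [F → . ( y], [F → . f Y B], [F → . y y T], [F → f Y . B], [Y → . (], [Y → . F] }  — shift
  I13: { [F → f Y B .] }  — reduce
  I14: { [B → Y F .] }  — reduce

I1 contains reduce item [Y → ( .] and shift item [F → ( . y] — shift-reduce conflict.
I4 contains reduce item [B → Y .] and shift items [F → . ( y], [F → . f Y B], [F → . y y T] — shift-reduce conflict.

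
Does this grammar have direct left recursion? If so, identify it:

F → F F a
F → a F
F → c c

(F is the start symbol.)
Yes, F is left-recursive

Direct left recursion occurs when N → N α for some non-terminal N (the right-hand side begins with the left-hand side itself).

F → F F a: LEFT RECURSIVE (starts with F)
F → a F: starts with a
F → c c: starts with c

The grammar has direct left recursion on: F.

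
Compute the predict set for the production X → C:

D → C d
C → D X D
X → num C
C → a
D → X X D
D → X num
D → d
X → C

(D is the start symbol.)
PREDICT(X → C) = (FIRST(RHS) \ {ε}) ∪ (FOLLOW(X) if ε ∈ FIRST(RHS), i.e. RHS ⇒* ε)
FIRST(C) = { 'a', 'd', 'num' }
FIRST(C) = { 'a', 'd', 'num' }
ε ∉ FIRST(C), so FOLLOW(X) is not added.
PREDICT(X → C) = { 'a', 'd', 'num' }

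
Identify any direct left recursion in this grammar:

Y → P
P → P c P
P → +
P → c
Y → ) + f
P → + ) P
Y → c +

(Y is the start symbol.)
Direct left recursion occurs when N → N α for some non-terminal N (the right-hand side begins with the left-hand side itself).

Y → P: starts with P
P → P c P: LEFT RECURSIVE (starts with P)
P → +: starts with '+'
P → c: starts with c
Y → ) + f: starts with ')'
P → + ) P: starts with '+'
Y → c +: starts with c

The grammar has direct left recursion on: P.

Answer: Yes, P is left-recursive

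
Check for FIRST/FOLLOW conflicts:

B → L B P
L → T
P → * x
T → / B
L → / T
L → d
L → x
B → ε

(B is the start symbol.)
A FIRST/FOLLOW conflict occurs when a non-terminal N has a nullable alternative N → β (β ⇒* ε) and another alternative N → α with FIRST(α) ∩ FOLLOW(N) ≠ ∅: on such a lookahead the parser cannot decide between expanding α and letting N vanish via β.

Nullable non-terminals: B.
FIRST sets used below: FIRST(L) = { '/', 'd', 'x' }

B: nullable alternative(s) B → ε; FOLLOW(B) = { $, '*', '/', 'd', 'x' }
  B → L B P: FIRST \ {ε} = { '/', 'd', 'x' } — overlaps FOLLOW(B) on { '/', 'd', 'x' }: CONFLICT
  B → ε: FIRST \ {ε} = { } — this is the only nullable alternative, skip

L, P, T have no nullable alternative, so no FIRST/FOLLOW check is needed there.

So the grammar has 1 FIRST/FOLLOW conflict (marked CONFLICT above).

Answer: Yes. B → L B P with FOLLOW(B) on { '/', 'd', 'x' }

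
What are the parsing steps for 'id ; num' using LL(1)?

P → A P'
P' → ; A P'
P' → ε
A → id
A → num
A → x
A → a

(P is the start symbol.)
Stack is shown with the top on the left.

Stack     Input       Action
----------------------------
P $       id ; num $  output P → A P'
A P' $    id ; num $  output A → id
id P' $   id ; num $  match 'id'
P' $      ; num $     output P' → ; A P'
; A P' $  ; num $     match ';'
A P' $    num $       output A → num
num P' $  num $       match 'num'
P' $      $           output P' → ε
$         $           accept

The string is accepted.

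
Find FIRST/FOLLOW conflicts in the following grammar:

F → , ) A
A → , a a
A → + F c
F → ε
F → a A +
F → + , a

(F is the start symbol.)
No FIRST/FOLLOW conflicts.

A FIRST/FOLLOW conflict occurs when a non-terminal N has a nullable alternative N → β (β ⇒* ε) and another alternative N → α with FIRST(α) ∩ FOLLOW(N) ≠ ∅: on such a lookahead the parser cannot decide between expanding α and letting N vanish via β.

Nullable non-terminals: F.

F: nullable alternative(s) F → ε; FOLLOW(F) = { $, 'c' }
  F → , ) A: FIRST \ {ε} = { ',' } — disjoint from FOLLOW(F)
  F → ε: FIRST \ {ε} = { } — this is the only nullable alternative, skip
  F → a A +: FIRST \ {ε} = { 'a' } — disjoint from FOLLOW(F)
  F → + , a: FIRST \ {ε} = { '+' } — disjoint from FOLLOW(F)

A has no nullable alternative, so no FIRST/FOLLOW check is needed there.

No FIRST/FOLLOW conflicts found.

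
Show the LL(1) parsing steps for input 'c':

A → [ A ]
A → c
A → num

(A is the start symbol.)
Stack is shown with the top on the left.

Stack  Input  Action
--------------------
A $    c $    output A → c
c $    c $    match 'c'
$      $      accept

The string is accepted.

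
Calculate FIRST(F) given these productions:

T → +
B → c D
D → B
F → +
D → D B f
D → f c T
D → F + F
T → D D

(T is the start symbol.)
{ '+' }

To compute FIRST(F), examine every production with F on the left-hand side, reading each right-hand side left to right until a non-nullable symbol is reached.

From F → +:
  - '+' is a terminal: add '+' and stop

Collecting: FIRST(F) = { '+' }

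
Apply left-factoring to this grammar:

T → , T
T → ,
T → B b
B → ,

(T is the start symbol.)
Left-factoring transforms A → αβ₁ | αβ₂ into A → αA' and A' → β₁ | β₂
(α is the longest common prefix among the alternatives). Repeat until
no nonterminal has two alternatives with a common prefix.

Round 1: T has alternatives sharing prefix ','. Introduce T': T → , T'
  Add: T' → T
  Add: T' → ε

No remaining common prefixes — done.

Resulting grammar:
T → , T'
T' → T
T' → ε
T → B b
B → ,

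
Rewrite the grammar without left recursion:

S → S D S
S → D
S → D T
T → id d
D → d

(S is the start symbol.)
S → D S'
S → D T S'
S' → D S S'
S' → ε
T → id d
D → d

S is directly left-recursive. The standard transformation for
  A → A α₁ | ... | A α_m | β₁ | ... | β_n
is
  A  → β₁ A' | ... | β_n A'
  A' → α₁ A' | ... | α_m A' | ε

S → D becomes S → D S'
S → D T becomes S → D T S'
S → S D S becomes S' → D S S'
Add S' → ε

Productions for other non-terminals are unchanged:
  T → id d
  D → d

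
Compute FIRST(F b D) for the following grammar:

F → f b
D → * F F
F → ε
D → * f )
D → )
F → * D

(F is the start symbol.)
FIRST sets of the non-terminals involved (from the grammar, by fixed-point iteration):
  FIRST(F) = { '*', 'f', ε }

To compute FIRST(F b D), process the symbols left to right:
Symbol F is a non-terminal. Add FIRST(F) \ {ε} = { '*', 'f' }
F is nullable (ε ∈ FIRST(F)), continue to the next symbol.
Symbol b is a terminal. Add 'b' and stop.
FIRST(F b D) = { '*', 'b', 'f' }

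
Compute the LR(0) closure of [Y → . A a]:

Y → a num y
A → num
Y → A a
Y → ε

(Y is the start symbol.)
Start with: [Y → . A a]
  [Y → . A a] has the dot before A: add [A → . num]
No further items can be added.

CLOSURE = { [A → . num], [Y → . A a] }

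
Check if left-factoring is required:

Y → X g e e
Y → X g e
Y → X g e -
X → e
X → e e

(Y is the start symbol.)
Left-factoring is needed when two productions for the same non-terminal
share a common prefix on the right-hand side.

Productions for Y:
  Y → X g e e
  Y → X g e
  Y → X g e -
Productions for X:
  X → e
  X → e e

Found common prefix 'X g e' in productions for Y
Found common prefix 'e' in productions for X

Answer: Yes, Y has productions with common prefix 'X g e'; X has productions with common prefix 'e'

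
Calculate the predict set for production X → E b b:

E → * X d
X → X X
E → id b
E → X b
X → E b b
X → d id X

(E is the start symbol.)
PREDICT(X → E b b) = (FIRST(RHS) \ {ε}) ∪ (FOLLOW(X) if ε ∈ FIRST(RHS), i.e. RHS ⇒* ε)
FIRST(E) = { '*', 'd', 'id' }
FIRST(E b b) = { '*', 'd', 'id' }
ε ∉ FIRST(E b b), so FOLLOW(X) is not added.
PREDICT(X → E b b) = { '*', 'd', 'id' }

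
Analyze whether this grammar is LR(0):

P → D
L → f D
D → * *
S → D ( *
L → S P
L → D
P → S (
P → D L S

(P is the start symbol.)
A grammar is LR(0) if no state in the canonical LR(0) collection has:
  - both a shift item (dot before a terminal) and a complete item (shift-reduce conflict), or
  - two or more complete items (reduce-reduce conflict; the accept item [P' → P .] counts as a complete item here).

Augment with P' → P and build the canonical LR(0) collection (I0 = CLOSURE({[P' → . P]}), then GOTO on every symbol after a dot until no new states appear). It has 17 states:
  I0: { [D → . * *], [P → . D L S], [P → . D], [P → . S (], [P' → . P], [S → . D ( *] }  — shift
  I1: { [D → * . *] }  — shift
  I2: { [D → . * *], [L → . D], [L → . S P], [L → . f D], [P → D . L S], [P → D .], [S → . D ( *], [S → D . ( *] }  — shift, reduce
  I3: { [P' → P .] }  — accept
  I4: { [P → S . (] }  — shift
  I5: { [P → S ( .] }  — reduce
  I6: { [S → D ( . *] }  — shift
  I7: { [L → D .], [S → D . ( *] }  — shift, reduce
  I8: { [D → . * *], [P → D L . S], [S → . D ( *] }  — shift
  I9: { [D → . * *], [L → S . P], [P → . D L S], [P → . D], [P → . S (], [S → . D ( *] }  — shift
  I10: { [D → . * *], [L → f . D] }  — shift
  I11: { [L → f D .] }  — reduce
  I12: { [L → S P .] }  — reduce
  I13: { [S → D . ( *] }  — shift
  I14: { [P → D L S .] }  — reduce
  I15: { [S → D ( * .] }  — reduce
  I16: { [D → * * .] }  — reduce

Conflict in state I2:
  Shift-reduce conflict between [P → D .] and [D → . * *]
So the grammar is NOT LR(0).

Answer: No. Shift-reduce conflict between [P → D .] and [D → . * *]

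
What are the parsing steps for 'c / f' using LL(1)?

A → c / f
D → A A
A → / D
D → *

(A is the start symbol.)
LL(1) parsing maintains a stack (initially the start symbol over $) and the input. At each step: if the stack top is a terminal, match it against the current input token; if it is a non-terminal N, replace it with the RHS of M[N, lookahead] (the unique production whose predict set contains the lookahead).

Stack is shown with the top on the left.

Stack    Input    Action
------------------------
A $      c / f $  output A → c / f
c / f $  c / f $  match 'c'
/ f $    / f $    match '/'
f $      f $      match 'f'
$        $        accept

The string is accepted.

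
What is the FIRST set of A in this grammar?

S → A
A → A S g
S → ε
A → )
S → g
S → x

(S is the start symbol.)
{ ')' }

From A → A S g:
  - A is the symbol being defined: contributes nothing new
    A is not nullable, so stop
From A → ):
  - ')' is a terminal: add ')' and stop

Collecting: FIRST(A) = { ')' }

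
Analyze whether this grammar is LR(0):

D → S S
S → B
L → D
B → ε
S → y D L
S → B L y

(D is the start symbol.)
Augment with D' → D and build the canonical LR(0) collection (I0 = CLOSURE({[D' → . D]}), then GOTO on every symbol after a dot until no new states appear). It has 11 states:
  I0: { [B → .], [D → . S S], [D' → . D], [S → . B L y], [S → . B], [S → . y D L] }  — shift, reduce
  I1: { [B → .], [D → . S S], [L → . D], [S → . B L y], [S → . B], [S → . y D L], [S → B . L y], [S → B .] }  — shift, 2 reduces
  I2: { [D' → D .] }  — accept
  I3: { [B → .], [D → S . S], [S → . B L y], [S → . B], [S → . y D L] }  — shift, reduce
  I4: { [B → .], [D → . S S], [S → . B L y], [S → . B], [S → . y D L], [S → y . D L] }  — shift, reduce
  I5: { [B → .], [D → . S S], [L → . D], [S → . B L y], [S → . B], [S → . y D L], [S → y D . L] }  — shift, reduce
  I6: { [L → D .] }  — reduce
  I7: { [S → y D L .] }  — reduce
  I8: { [D → S S .] }  — reduce
  I9: { [S → B L . y] }  — shift
  I10: { [S → B L y .] }  — reduce

Conflict in state I0:
  Shift-reduce conflict between [B → .] and [S → . y D L]
So the grammar is NOT LR(0).

Answer: No. Shift-reduce conflict between [B → .] and [S → . y D L]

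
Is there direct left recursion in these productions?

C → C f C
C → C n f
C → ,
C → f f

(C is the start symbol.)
Yes, C is left-recursive

Direct left recursion occurs when N → N α for some non-terminal N (the right-hand side begins with the left-hand side itself).

C → C f C: LEFT RECURSIVE (starts with C)
C → C n f: LEFT RECURSIVE (starts with C)
C → ,: starts with ','
C → f f: starts with f

The grammar has direct left recursion on: C.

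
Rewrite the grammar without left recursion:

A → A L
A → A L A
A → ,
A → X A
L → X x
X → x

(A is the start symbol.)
A is directly left-recursive. The standard transformation for
  A → A α₁ | ... | A α_m | β₁ | ... | β_n
is
  A  → β₁ A' | ... | β_n A'
  A' → α₁ A' | ... | α_m A' | ε

A → , becomes A → , A'
A → X A becomes A → X A A'
A → A L becomes A' → L A'
A → A L A becomes A' → L A A'
Add A' → ε

Productions for other non-terminals are unchanged:
  L → X x
  X → x

Resulting grammar:
A → , A'
A → X A A'
A' → L A'
A' → L A A'
A' → ε
L → X x
X → x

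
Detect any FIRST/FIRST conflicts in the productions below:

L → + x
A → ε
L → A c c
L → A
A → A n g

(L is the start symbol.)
Yes. L → A c c / L → A on { 'n' }

FIRST sets of the non-terminals at (or reachable through a nullable prefix from) the front of some alternative:
  FIRST(A) = { 'n', ε }

Productions for L:
  L → + x: FIRST = { '+' }
  L → A c c: FIRST = { 'c', 'n' }
  L → A: FIRST = { 'n', ε }
Productions for A:
  A → ε: FIRST = { ε }
  A → A n g: FIRST = { 'n' }

Conflict for L: L → A c c and L → A
  Overlap: { 'n' }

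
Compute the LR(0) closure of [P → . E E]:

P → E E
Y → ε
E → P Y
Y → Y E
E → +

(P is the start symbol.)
{ [E → . +], [E → . P Y], [P → . E E] }

To compute CLOSURE, for each item [A → α.Bβ] where B is a non-terminal, add [B → .γ] for all productions B → γ; repeat for the newly added items until nothing changes.

Start with: [P → . E E]
  [P → . E E] has the dot before E: add [E → . P Y], [E → . +]
  [E → . P Y] has the dot before P: all P-items already present
No further items can be added.

CLOSURE = { [E → . +], [E → . P Y], [P → . E E] }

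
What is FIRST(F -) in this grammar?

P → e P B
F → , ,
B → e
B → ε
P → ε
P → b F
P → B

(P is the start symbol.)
{ ',' }

FIRST sets of the non-terminals involved (from the grammar, by fixed-point iteration):
  FIRST(F) = { ',' }

To compute FIRST(F -), process the symbols left to right:
Symbol F is a non-terminal. Add FIRST(F) \ {ε} = { ',' }
F is not nullable (ε ∉ FIRST(F)), so stop here.
FIRST(F -) = { ',' }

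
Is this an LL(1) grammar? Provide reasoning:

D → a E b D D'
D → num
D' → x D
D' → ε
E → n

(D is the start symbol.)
A grammar is LL(1) if for each non-terminal N with multiple productions, the predict sets of those productions are pairwise disjoint, where PREDICT(N → α) = (FIRST(α) \ {ε}) ∪ (FOLLOW(N) if α ⇒* ε).

Relevant sets:
  FOLLOW(D') = { $, 'x' }

For D:
  PREDICT(D → a E b D D') = { 'a' }
  PREDICT(D → num) = { 'num' }
For D':
  PREDICT(D' → x D) = { 'x' }
  PREDICT(D' → ε) = { $, 'x' }
E has a single production, so nothing to check there.

Conflict found: Predict set conflict for D': { 'x' }
The grammar is NOT LL(1).

Answer: No. Predict set conflict for D': { 'x' }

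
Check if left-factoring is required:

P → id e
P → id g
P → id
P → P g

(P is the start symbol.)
Left-factoring is needed when two productions for the same non-terminal
share a common prefix on the right-hand side.

Productions for P:
  P → id e
  P → id g
  P → id
  P → P g

Found common prefix 'id' in productions for P

Answer: Yes, P has productions with common prefix 'id'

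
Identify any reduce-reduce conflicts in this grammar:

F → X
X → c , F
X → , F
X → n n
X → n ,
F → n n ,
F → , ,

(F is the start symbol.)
No reduce-reduce conflicts

Augment with F' → F and build the canonical LR(0) collection (I0 = CLOSURE({[F' → . F]}), then GOTO on every symbol after a dot until no new states appear). It has 13 states:
  I0: { [F → . , ,], [F → . X], [F → . n n ,], [F' → . F], [X → . , F], [X → . c , F], [X → . n ,], [X → . n n] }  — shift
  I1: { [F → , . ,], [F → . , ,], [F → . X], [F → . n n ,], [X → , . F], [X → . , F], [X → . c , F], [X → . n ,], [X → . n n] }  — shift
  I2: { [F' → F .] }  — accept
  I3: { [F → X .] }  — reduce
  I4: { [X → c . , F] }  — shift
  I5: { [F → n . n ,], [X → n . ,], [X → n . n] }  — shift
  I6: { [X → n , .] }  — reduce
  I7: { [F → n n . ,], [X → n n .] }  — shift, reduce
  I8: { [F → n n , .] }  — reduce
  I9: { [F → . , ,], [F → . X], [F → . n n ,], [X → . , F], [X → . c , F], [X → . n ,], [X → . n n], [X → c , . F] }  — shift
  I10: { [X → c , F .] }  — reduce
  I11: { [F → , , .], [F → , . ,], [F → . , ,], [F → . X], [F → . n n ,], [X → , . F], [X → . , F], [X → . c , F], [X → . n ,], [X → . n n] }  — shift, reduce
  I12: { [X → , F .] }  — reduce

No state contains more than one complete item.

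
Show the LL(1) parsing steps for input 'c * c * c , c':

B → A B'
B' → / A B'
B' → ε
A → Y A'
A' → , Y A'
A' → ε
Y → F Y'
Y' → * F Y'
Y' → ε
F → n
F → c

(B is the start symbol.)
LL(1) parsing maintains a stack (initially the start symbol over $) and the input. At each step: if the stack top is a terminal, match it against the current input token; if it is a non-terminal N, replace it with the RHS of M[N, lookahead] (the unique production whose predict set contains the lookahead).

Stack is shown with the top on the left.

Stack           Input            Action
---------------------------------------
B $             c * c * c , c $  output B → A B'
A B' $          c * c * c , c $  output A → Y A'
Y A' B' $       c * c * c , c $  output Y → F Y'
F Y' A' B' $    c * c * c , c $  output F → c
c Y' A' B' $    c * c * c , c $  match 'c'
Y' A' B' $      * c * c , c $    output Y' → * F Y'
* F Y' A' B' $  * c * c , c $    match '*'
F Y' A' B' $    c * c , c $      output F → c
c Y' A' B' $    c * c , c $      match 'c'
Y' A' B' $      * c , c $        output Y' → * F Y'
* F Y' A' B' $  * c , c $        match '*'
F Y' A' B' $    c , c $          output F → c
c Y' A' B' $    c , c $          match 'c'
Y' A' B' $      , c $            output Y' → ε
A' B' $         , c $            output A' → , Y A'
, Y A' B' $     , c $            match ','
Y A' B' $       c $              output Y → F Y'
F Y' A' B' $    c $              output F → c
c Y' A' B' $    c $              match 'c'
Y' A' B' $      $                output Y' → ε
A' B' $         $                output A' → ε
B' $            $                output B' → ε
$               $                accept

The string is accepted.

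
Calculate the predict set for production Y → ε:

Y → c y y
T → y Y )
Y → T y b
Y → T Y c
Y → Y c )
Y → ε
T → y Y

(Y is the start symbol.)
{ $, ')', 'c', 'y' }

PREDICT(Y → ε) = (FIRST(RHS) \ {ε}) ∪ (FOLLOW(Y) if ε ∈ FIRST(RHS), i.e. RHS ⇒* ε)
The right-hand side is ε (FIRST(ε) = { ε }), so the predict set is FOLLOW(Y) = { $, ')', 'c', 'y' }
PREDICT(Y → ε) = { $, ')', 'c', 'y' }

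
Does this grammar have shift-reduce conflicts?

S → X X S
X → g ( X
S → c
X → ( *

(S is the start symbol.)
No shift-reduce conflicts

A shift-reduce conflict occurs when an LR(0) state has both:
  - a complete (reduce) item [A → α .] (dot at the end), and
  - a shift item [B → β . c γ] (dot before a terminal).

Augment with S' → S and build the canonical LR(0) collection (I0 = CLOSURE({[S' → . S]}), then GOTO on every symbol after a dot until no new states appear). It has 11 states:
  I0: { [S → . X X S], [S → . c], [S' → . S], [X → . ( *], [X → . g ( X] }  — shift
  I1: { [X → ( . *] }  — shift
  I2: { [S' → S .] }  — accept
  I3: { [S → X . X S], [X → . ( *], [X → . g ( X] }  — shift
  I4: { [S → c .] }  — reduce
  I5: { [X → g . ( X] }  — shift
  I6: { [X → . ( *], [X → . g ( X], [X → g ( . X] }  — shift
  I7: { [X → g ( X .] }  — reduce
  I8: { [S → . X X S], [S → . c], [S → X X . S], [X → . ( *], [X → . g ( X] }  — shift
  I9: { [S → X X S .] }  — reduce
  I10: { [X → ( * .] }  — reduce

No state contains both a complete item and a shift item.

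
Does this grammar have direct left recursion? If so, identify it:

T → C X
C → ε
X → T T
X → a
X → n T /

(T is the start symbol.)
Direct left recursion occurs when N → N α for some non-terminal N (the right-hand side begins with the left-hand side itself).

T → C X: starts with C
C → ε: starts with ε
X → T T: starts with T
X → a: starts with a
X → n T /: starts with n

No direct left recursion found.

Answer: No direct left recursion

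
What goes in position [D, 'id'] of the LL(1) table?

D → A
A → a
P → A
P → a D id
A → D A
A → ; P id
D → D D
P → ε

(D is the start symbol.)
Empty (error entry)

To find M[D, 'id'], we find productions for D where 'id' is in the predict set (PREDICT(N → α) = (FIRST(α) \ {ε}) ∪ (FOLLOW(N) if α ⇒* ε)).

Relevant sets:
  FIRST(A) = { ';', 'a' }
  FIRST(D) = { ';', 'a' }

D → A: PREDICT = { ';', 'a' }
D → D D: PREDICT = { ';', 'a' }

M[D, 'id'] is empty (no production applies)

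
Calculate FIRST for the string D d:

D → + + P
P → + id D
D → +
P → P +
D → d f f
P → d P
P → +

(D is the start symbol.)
FIRST sets of the non-terminals involved (from the grammar, by fixed-point iteration):
  FIRST(D) = { '+', 'd' }

To compute FIRST(D d), process the symbols left to right:
Symbol D is a non-terminal. Add FIRST(D) \ {ε} = { '+', 'd' }
D is not nullable (ε ∉ FIRST(D)), so stop here.
FIRST(D d) = { '+', 'd' }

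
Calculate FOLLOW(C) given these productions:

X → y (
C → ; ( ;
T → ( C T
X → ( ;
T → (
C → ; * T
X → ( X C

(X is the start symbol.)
{ $, '(', ';' }

To compute FOLLOW(C), find every occurrence of C on a right-hand side N → α C β: add FIRST(β) \ {ε}, and if β is empty or nullable also add FOLLOW(N). Iterate to a fixed point.

In T → ( C T: C is followed by T, add FIRST(T) \ {ε} = { '(' }
In X → ( X C: C is at the end, add FOLLOW(X)

The FOLLOW sets referred to above (computed the same way, to a fixed point):
  FOLLOW(X) = { $, ';' }

Taking the union: FOLLOW(C) = { $, '(', ';' }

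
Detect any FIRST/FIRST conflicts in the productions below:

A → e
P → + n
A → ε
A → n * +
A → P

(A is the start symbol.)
No FIRST/FIRST conflicts.

A FIRST/FIRST conflict occurs when two productions N → α and N → β for the same non-terminal have FIRST(α) ∩ FIRST(β) ≠ ∅ (with ε ∈ FIRST of a nullable right-hand side, so two nullable alternatives also conflict).

FIRST sets of the non-terminals at (or reachable through a nullable prefix from) the front of some alternative:
  FIRST(P) = { '+' }

Productions for A:
  A → e: FIRST = { 'e' }
  A → ε: FIRST = { ε }
  A → n * +: FIRST = { 'n' }
  A → P: FIRST = { '+' }
P has only one production, so no FIRST/FIRST conflict is possible there.

All alternatives of each non-terminal have pairwise disjoint FIRST sets.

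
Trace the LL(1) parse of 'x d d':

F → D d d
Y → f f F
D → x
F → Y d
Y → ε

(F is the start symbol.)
LL(1) parsing maintains a stack (initially the start symbol over $) and the input. At each step: if the stack top is a terminal, match it against the current input token; if it is a non-terminal N, replace it with the RHS of M[N, lookahead] (the unique production whose predict set contains the lookahead).

Stack is shown with the top on the left.

Stack    Input    Action
------------------------
F $      x d d $  output F → D d d
D d d $  x d d $  output D → x
x d d $  x d d $  match 'x'
d d $    d d $    match 'd'
d $      d $      match 'd'
$        $        accept

The string is accepted.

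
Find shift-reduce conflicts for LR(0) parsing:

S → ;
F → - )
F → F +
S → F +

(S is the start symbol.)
A shift-reduce conflict occurs when an LR(0) state has both:
  - a complete (reduce) item [A → α .] (dot at the end), and
  - a shift item [B → β . c γ] (dot before a terminal).

Augment with S' → S and build the canonical LR(0) collection (I0 = CLOSURE({[S' → . S]}), then GOTO on every symbol after a dot until no new states appear). It has 7 states:
  I0: { [F → . - )], [F → . F +], [S → . ;], [S → . F +], [S' → . S] }  — shift
  I1: { [F → - . )] }  — shift
  I2: { [S → ; .] }  — reduce
  I3: { [F → F . +], [S → F . +] }  — shift
  I4: { [S' → S .] }  — accept
  I5: { [F → F + .], [S → F + .] }  — 2 reduces
  I6: { [F → - ) .] }  — reduce

No state contains both a complete item and a shift item.

Answer: No shift-reduce conflicts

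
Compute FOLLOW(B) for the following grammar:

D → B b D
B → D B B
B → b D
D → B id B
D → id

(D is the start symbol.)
{ $, 'b', 'id' }

To compute FOLLOW(B), find every occurrence of B on a right-hand side N → α B β: add FIRST(β) \ {ε}, and if β is empty or nullable also add FOLLOW(N). Iterate to a fixed point.

In D → B b D: B is followed by b D, add FIRST(b D) \ {ε} = { 'b' }
In B → D B B: B is followed by B, add FIRST(B) \ {ε} = { 'b', 'id' }
In B → D B B: B is at the end; this adds FOLLOW(B) to itself — nothing new
In D → B id B: B is followed by id B, add FIRST(id B) \ {ε} = { 'id' }
In D → B id B: B is at the end, add FOLLOW(D)

The FOLLOW sets referred to above (computed the same way, to a fixed point):
  FOLLOW(D) = { $, 'b', 'id' }

Taking the union: FOLLOW(B) = { $, 'b', 'id' }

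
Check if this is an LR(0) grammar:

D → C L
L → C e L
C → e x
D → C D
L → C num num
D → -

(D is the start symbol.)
Yes, the grammar is LR(0)

A grammar is LR(0) if no state in the canonical LR(0) collection has:
  - both a shift item (dot before a terminal) and a complete item (shift-reduce conflict), or
  - two or more complete items (reduce-reduce conflict; the accept item [D' → D .] counts as a complete item here).

Augment with D' → D and build the canonical LR(0) collection (I0 = CLOSURE({[D' → . D]}), then GOTO on every symbol after a dot until no new states appear). It has 15 states:
  I0: { [C → . e x], [D → . -], [D → . C D], [D → . C L], [D' → . D] }  — shift
  I1: { [D → - .] }  — reduce
  I2: { [C → . e x], [D → . -], [D → . C D], [D → . C L], [D → C . D], [D → C . L], [L → . C e L], [L → . C num num] }  — shift
  I3: { [D' → D .] }  — accept
  I4: { [C → e . x] }  — shift
  I5: { [C → e x .] }  — reduce
  I6: { [C → . e x], [D → . -], [D → . C D], [D → . C L], [D → C . D], [D → C . L], [L → . C e L], [L → . C num num], [L → C . e L], [L → C . num num] }  — shift
  I7: { [D → C D .] }  — reduce
  I8: { [D → C L .] }  — reduce
  I9: { [C → . e x], [C → e . x], [L → . C e L], [L → . C num num], [L → C e . L] }  — shift
  I10: { [L → C num . num] }  — shift
  I11: { [L → C num num .] }  — reduce
  I12: { [L → C . e L], [L → C . num num] }  — shift
  I13: { [L → C e L .] }  — reduce
  I14: { [C → . e x], [L → . C e L], [L → . C num num], [L → C e . L] }  — shift

Every state is either a pure shift/goto state or contains exactly one complete item and nothing to shift — no conflicts. The grammar is LR(0).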